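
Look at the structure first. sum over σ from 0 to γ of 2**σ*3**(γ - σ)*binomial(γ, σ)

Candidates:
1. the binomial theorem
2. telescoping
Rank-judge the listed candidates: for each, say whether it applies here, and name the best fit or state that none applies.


Diagnosis: the binomial theorem — the summand is term σ of a binomial expansion in 2 and 3; the whole sum is a single power.
- the binomial theorem — applies; the problem has the shape this method handles.
- telescoping — neither a shifted-difference shape nor integer-spaced poles are present.


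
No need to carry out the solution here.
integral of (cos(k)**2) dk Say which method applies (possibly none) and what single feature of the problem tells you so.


Best approach: a trigonometric identity — the even trigonometric power cos(k)**2 reduces by a double-angle identity before any integration is attempted.


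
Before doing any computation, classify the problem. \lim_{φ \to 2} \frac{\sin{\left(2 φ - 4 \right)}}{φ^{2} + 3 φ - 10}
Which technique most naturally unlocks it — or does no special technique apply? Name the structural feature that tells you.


Method: l'Hôpital's rule (0/0) — substituting 2 gives 0 over 0; differentiate top and bottom once and re-evaluate. Expanding numerator and denominator to first order gives the same value — the rule automates exactly that.


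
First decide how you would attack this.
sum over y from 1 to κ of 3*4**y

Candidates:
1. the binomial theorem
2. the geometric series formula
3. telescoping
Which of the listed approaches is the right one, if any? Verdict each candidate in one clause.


Method: the geometric series formula — consecutive terms stand in a fixed index-free ratio — the geometric sum formula closes it.
- the binomial theorem — the terms do not reassemble into a binomial power.
- the geometric series formula — yes — fits the structure here.
- telescoping: in the displayed form, no term reappears at a neighboring index to cancel against.


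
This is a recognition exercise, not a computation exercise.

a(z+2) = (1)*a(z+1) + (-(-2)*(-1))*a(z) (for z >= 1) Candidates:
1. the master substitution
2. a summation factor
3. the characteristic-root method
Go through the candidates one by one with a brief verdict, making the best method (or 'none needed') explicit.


Technique: the characteristic-root method — constant coefficients and linearity mean the ansatz r^z reduces it to solving the characteristic polynomial.
- the master substitution — there is no divide-the-index recursive argument.
- a summation factor: a summation factor telescopes one-step recursions; this one carries higher-order memory.
- the characteristic-root method — applies; the problem has the shape this method handles.


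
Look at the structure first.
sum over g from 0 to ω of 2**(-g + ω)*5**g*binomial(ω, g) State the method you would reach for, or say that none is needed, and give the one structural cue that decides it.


Method: the binomial theorem — the summand is term g of a binomial expansion in 5 and 2; the whole sum is a single power.


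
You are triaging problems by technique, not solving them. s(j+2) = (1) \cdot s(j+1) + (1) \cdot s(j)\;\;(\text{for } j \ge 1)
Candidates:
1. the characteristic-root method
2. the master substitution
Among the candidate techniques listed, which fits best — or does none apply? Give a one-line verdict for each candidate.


Best approach: the characteristic-root method — every coefficient is a fixed number and the forcing is zero — substitute r^j and read off the root equation.
- the characteristic-root method: applicable, and directly so.
- the master substitution: no fixed divisor shrinks the index between calls.


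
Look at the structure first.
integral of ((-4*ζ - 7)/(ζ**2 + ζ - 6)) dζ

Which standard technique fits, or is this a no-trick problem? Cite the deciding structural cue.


Diagnosis: partial fractions — break ζ**2 + ζ - 6 into its roots and the integral splits into logarithm-sized bites.


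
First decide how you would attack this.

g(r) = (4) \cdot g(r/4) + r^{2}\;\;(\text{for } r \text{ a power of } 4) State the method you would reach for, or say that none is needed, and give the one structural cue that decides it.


Best approach: the master substitution — the argument shrinks by the factor 4, so measure the index on a logarithmic scale and the recursion becomes a shift.


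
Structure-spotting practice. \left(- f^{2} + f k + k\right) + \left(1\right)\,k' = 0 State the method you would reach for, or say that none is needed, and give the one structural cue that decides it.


Verdict: a linear integrating factor — linear in the unknown with genuine forcing: multiply through by the exponential of the integrated coefficient and the left side closes into one derivative.


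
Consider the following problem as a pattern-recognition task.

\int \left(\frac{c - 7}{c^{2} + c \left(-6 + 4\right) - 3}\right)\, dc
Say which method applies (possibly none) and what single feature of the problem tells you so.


Verdict: partial fractions — rational integrand, reducible denominator (c^{2} + c \left(-6 + 4\right) - 3): decompose first, integrate second.


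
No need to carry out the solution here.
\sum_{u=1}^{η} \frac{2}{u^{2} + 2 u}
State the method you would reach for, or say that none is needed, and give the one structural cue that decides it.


Technique: telescoping — rewrite \frac{2}{u^{2} + 2 u} as simple fractions and successive terms eat each other — only the edges survive.


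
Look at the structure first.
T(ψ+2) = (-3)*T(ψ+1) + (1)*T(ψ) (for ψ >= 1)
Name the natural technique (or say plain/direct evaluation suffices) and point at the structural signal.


Method: the characteristic-root method — fixed numeric weights on consecutive terms and no forcing term added: the root method in its home territory.


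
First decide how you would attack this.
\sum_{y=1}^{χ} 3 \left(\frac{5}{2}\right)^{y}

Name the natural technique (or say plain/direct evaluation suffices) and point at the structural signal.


Technique: the geometric series formula — the ratio of consecutive terms is the constant \frac{5}{2}, independent of the index — a geometric sum.


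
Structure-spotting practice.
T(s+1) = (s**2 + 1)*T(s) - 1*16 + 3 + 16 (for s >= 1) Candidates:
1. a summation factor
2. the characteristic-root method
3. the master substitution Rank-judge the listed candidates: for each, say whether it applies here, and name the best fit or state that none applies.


Best approach: a summation factor — with the index-dependent coefficient s**2 + 1, dividing by the cumulative product turns the left side into a pure difference.
- a summation factor — yes — fits the structure here.
- the characteristic-root method: the coefficients change with the index, which the root method cannot absorb.
- the master substitution — there is no divide-the-index recursive argument.


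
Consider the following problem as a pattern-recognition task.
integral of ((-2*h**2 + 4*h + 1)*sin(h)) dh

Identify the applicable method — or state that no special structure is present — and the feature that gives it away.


Best approach: integration by parts — a polynomial factor -2*h**2 + 4*h + 1 multiplies sin(h); differentiating -2*h**2 + 4*h + 1 lowers its degree while sin(h) integrates cleanly, so parts wins.


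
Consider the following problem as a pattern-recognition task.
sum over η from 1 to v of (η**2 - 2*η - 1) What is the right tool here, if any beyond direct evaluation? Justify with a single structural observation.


Method: no special technique — with only polynomial terms in η present, the classical sum-of-powers identities are all you need.


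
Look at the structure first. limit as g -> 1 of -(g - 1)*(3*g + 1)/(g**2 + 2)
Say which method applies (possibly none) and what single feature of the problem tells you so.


Method: no special technique — nothing blocks direct substitution at 1: plug in and finish.


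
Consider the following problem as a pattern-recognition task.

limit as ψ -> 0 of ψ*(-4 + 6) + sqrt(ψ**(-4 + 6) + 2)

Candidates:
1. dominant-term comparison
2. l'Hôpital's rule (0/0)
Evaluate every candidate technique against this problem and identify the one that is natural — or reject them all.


Verdict: no special technique — no zero denominators, no indeterminate clash at 0 — substitute and read off the value.
- dominant-term comparison — no ranking of term growth rates resolves the limit here.
- l'Hôpital's rule (0/0): substituting the point gives a finite value outright — there is no indeterminate clash to repair.


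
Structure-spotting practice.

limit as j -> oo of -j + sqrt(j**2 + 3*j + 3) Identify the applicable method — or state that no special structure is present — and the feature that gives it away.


Diagnosis: conjugate multiplication — divergence minus divergence hides a finite answer — expose it by pairing sqrt(j**2 + 3*j + 3) - j with its conjugate.


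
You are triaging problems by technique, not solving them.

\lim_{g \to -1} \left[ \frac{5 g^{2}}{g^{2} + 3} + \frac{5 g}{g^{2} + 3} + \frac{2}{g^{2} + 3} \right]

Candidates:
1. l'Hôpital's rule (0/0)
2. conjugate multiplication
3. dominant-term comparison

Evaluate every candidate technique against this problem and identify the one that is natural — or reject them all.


Verdict: no special technique — the expression is continuous at the evaluation point — substitute directly; no indeterminate form appears.
- l'Hôpital's rule (0/0) — evaluation at the point is determinate, so the rule has nothing to repair.
- conjugate multiplication — the conjugate move applies to radical differences, which this is not.
- dominant-term comparison: this limit is not decided by comparing leading-term growth at infinity.


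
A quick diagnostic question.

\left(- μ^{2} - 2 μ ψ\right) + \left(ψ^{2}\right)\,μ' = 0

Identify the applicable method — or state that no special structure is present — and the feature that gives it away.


Diagnosis: the homogeneous substitution — solved for the derivative, the right side is unchanged under scaling ψ and μ together — it depends only on the ratio μ/ψ, so substitute a single ratio variable. A Bernoulli substitution is a fair alternative on this equation directly; the homogeneous reading takes it as given.


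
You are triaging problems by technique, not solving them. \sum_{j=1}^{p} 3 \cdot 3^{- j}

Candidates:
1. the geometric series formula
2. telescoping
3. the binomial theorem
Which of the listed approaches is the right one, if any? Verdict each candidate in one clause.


Verdict: the geometric series formula — consecutive terms stand in a fixed index-free ratio — the geometric sum formula closes it.
- the geometric series formula: a fit — the right tool for this form.
- telescoping: the summand is not presented as a shifted difference — a telescoping rewrite may exist, but the displayed structure does not offer one.
- the binomial theorem — the terms lack the binomial-coefficient-weighted complementary-power pattern of an expansion.


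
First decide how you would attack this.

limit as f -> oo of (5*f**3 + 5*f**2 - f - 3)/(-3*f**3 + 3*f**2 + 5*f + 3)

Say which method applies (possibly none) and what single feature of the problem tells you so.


Best approach: dominant-term comparison — growth-rate triage: the leading powers of f decide the limit, everything else is noise. l'Hôpital's at-infinity variant applies to the expression viewed as a single quotient; the leading-term comparison is the direct route.


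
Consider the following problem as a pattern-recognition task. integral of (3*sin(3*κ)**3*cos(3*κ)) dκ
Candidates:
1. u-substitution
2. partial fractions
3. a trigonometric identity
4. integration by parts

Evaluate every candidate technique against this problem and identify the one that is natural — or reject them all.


Technique: u-substitution — viewed as a product, the integrand is a composition evaluated at sin(3*κ) times (a constant multiple of) that inner expression's derivative, so u = sin(3*κ) makes it elementary.
- u-substitution: applicable, and directly so.
- partial fractions: the expression is not a ratio of polynomials that decomposes further.
- a trigonometric identity — the trigonometric factor has no even power to reduce and no cross-frequency product to convert — the standard power-reduction and product-to-sum identities do not engage it.
- integration by parts — there is no nonconstant-polynomial-times-kernel split with an exp, sine, cosine (degree-1 argument), or logarithm partner.


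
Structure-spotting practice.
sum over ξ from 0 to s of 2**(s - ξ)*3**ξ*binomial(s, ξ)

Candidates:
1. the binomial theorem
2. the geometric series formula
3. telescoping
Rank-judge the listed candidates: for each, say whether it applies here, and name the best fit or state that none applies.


Method: the binomial theorem — the summand is term ξ of a binomial expansion in 3 and 2; the whole sum is a single power.
- the binomial theorem: applies; the problem has the shape this method handles.
- the geometric series formula: the ratio of consecutive terms depends on the index.
- telescoping — writing out consecutive terms as given produces no pairwise cancellation.


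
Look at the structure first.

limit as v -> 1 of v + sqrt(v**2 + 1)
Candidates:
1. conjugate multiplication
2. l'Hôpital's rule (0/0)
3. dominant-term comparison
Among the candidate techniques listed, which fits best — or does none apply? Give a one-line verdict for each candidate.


Verdict: no special technique — no zero denominators, no indeterminate clash at 1 — substitute and read off the value.
- conjugate multiplication — rationalization has no target — no divergent radical difference appears.
- l'Hôpital's rule (0/0) — substituting the point produces a determinate value, not a 0 over 0 clash.
- dominant-term comparison — this limit is not decided by comparing polynomial growth at infinity.


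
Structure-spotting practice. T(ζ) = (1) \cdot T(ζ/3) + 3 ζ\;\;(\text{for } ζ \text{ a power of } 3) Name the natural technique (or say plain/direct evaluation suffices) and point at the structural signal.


Method: the master substitution — treat m = log base 3 of ζ as the new clock: one recursion step advances m by one while ζ scales by 3.


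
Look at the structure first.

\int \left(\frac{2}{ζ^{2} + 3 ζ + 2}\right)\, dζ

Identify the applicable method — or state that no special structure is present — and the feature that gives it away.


Diagnosis: partial fractions — the integrand is a proper rational function and its denominator ζ^{2} + 3 ζ + 2 factors into distinct pieces, so it splits into simple fractions.


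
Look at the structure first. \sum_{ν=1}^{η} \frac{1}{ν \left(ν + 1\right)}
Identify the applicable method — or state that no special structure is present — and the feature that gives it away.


Technique: telescoping — one partial-fraction pass turns \frac{1}{ν \left(ν + 1\right)} into a shifted difference, and shifted differences telescope.


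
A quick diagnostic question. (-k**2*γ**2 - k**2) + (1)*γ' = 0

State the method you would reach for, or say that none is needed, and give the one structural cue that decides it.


Verdict: separation of variables — one side of the product carries the independent variable, the other the unknown — the textbook separation shape.


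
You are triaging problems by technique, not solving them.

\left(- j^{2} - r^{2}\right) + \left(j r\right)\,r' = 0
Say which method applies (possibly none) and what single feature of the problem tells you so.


Diagnosis: the homogeneous substitution — scaling j and r together leaves the slope fixed — it depends only on r/j, so substitute the ratio. A Bernoulli rewrite works here as the equation stands — the homogeneous substitution is the more immediate reading.


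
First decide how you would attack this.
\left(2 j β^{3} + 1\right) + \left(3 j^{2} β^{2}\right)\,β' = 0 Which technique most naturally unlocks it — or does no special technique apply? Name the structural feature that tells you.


Diagnosis: the exact-equation method — take the mixed partials of 2 j β^{3} + 1 and 3 j^{2} β^{2}: they are equal, which certifies an exact differential.


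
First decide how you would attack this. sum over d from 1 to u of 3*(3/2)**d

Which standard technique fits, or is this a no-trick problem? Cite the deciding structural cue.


Diagnosis: the geometric series formula — each term is 3/2 times the previous one, so the geometric-series formula applies directly.


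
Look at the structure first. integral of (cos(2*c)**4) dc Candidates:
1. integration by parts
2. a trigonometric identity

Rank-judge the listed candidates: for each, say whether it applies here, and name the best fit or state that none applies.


Technique: a trigonometric identity — an even power like cos(2*c)**4 flattens under the half-angle identity into first-degree cosines you can integrate directly.
- integration by parts — not the fit here: there is no polynomial factor to ladder down — parts can still close the trigonometric product by recursion, though the identity rewrite is the direct route.
- a trigonometric identity — applicable, and directly so.


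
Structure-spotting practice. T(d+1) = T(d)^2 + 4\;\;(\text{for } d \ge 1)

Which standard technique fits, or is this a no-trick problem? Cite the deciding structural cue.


Method: no special technique — the map from one term to the next is curved, not linear, so linear closed-form machinery does not attach.


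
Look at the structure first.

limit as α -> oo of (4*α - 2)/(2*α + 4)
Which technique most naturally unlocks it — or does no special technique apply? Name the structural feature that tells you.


Verdict: dominant-term comparison — growth-rate triage: the leading powers of α decide the limit, everything else is noise. l'Hôpital's at-infinity variant applies to the expression viewed as a single quotient; the leading-term comparison is the direct route.


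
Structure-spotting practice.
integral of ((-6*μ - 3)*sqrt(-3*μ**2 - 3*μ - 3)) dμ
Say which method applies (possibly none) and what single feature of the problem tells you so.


Best approach: u-substitution — everything non-trivial happens through the inner expression -3*μ**2 - 3*μ - 3, and its derivative accounts for the remaining factor up to a constant, so set u = -3*μ**2 - 3*μ - 3.


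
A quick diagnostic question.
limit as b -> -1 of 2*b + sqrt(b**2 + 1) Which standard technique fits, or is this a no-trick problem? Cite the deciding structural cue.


Best approach: no special technique — the function is continuous at -1; evaluation is itself the limit, no machinery required.


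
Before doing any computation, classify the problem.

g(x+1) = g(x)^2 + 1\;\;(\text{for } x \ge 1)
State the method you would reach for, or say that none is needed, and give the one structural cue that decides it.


Best approach: no special technique — the unknown enters the rule nonlinearly, not as a weighted sum — no linear method is even well-posed.


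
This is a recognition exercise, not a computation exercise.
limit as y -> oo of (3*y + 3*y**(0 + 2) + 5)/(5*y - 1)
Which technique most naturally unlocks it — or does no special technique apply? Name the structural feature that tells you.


Method: dominant-term comparison — at large y only the top-degree terms survive; compare the leading terms and the limit falls out. l'Hôpital's at-infinity variant applies to the expression viewed as a single quotient; the leading-term comparison is the direct route.


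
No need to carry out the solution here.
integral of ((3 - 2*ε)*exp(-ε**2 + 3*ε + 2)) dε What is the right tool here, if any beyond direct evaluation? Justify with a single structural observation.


Verdict: u-substitution — the only nontrivial dependence routes through -ε**2 + 3*ε + 2, whose derivative supplies the leftover factor up to a constant multiple — u = -ε**2 + 3*ε + 2 flattens it.


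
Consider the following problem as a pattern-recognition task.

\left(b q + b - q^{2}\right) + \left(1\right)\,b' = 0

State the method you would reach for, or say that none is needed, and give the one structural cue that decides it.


Diagnosis: a linear integrating factor — the unknown enters only to the first power against a nonzero forcing term — the integrating-factor template applies directly.


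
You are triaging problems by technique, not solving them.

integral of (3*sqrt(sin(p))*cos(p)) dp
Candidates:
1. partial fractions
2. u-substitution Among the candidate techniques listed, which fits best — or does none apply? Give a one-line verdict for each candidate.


Best approach: u-substitution — everything non-trivial happens through the inner expression sin(p), and its derivative accounts for the remaining factor up to a constant, so set u = sin(p).
- partial fractions: there is no rational-function structure to decompose.
- u-substitution — yes — fits the structure here.


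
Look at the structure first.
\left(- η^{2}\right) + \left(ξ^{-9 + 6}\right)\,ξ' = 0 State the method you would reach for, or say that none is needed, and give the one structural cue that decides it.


Method: separation of variables — one side of the product carries the independent variable, the other the unknown — the textbook separation shape. The equation is exact as it stands too — a potential function exists — though separation reads the split structure directly.


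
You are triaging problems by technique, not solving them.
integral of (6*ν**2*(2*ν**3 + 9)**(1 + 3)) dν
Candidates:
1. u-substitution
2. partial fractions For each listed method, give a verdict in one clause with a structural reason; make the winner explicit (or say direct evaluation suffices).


Best approach: u-substitution — set u = 2*ν**3 + 9: a constant multiple of its derivative, namely 6*ν**2, is present as a factor once the integrand is collected, so the du is sitting there waiting. Expanding everything out would also get there; the substitution is the systematic route.
- u-substitution — applicable, and directly so.
- partial fractions — there is no rational-function structure to decompose.


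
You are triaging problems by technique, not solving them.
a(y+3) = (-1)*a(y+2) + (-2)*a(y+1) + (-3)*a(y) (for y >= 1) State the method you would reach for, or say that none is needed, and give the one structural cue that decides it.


Best approach: the characteristic-root method — fixed numeric weights on consecutive terms and no forcing term added: the root method in its home territory.


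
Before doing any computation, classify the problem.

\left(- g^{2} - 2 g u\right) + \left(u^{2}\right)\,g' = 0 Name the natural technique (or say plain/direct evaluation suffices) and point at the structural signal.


Method: the homogeneous substitution — solved for the derivative, the right side is unchanged under scaling u and g together — it depends only on the ratio g/u, so substitute a single ratio variable. This doubles as a Bernoulli equation in the unknown as written; the homogeneous route needs no setup at all.


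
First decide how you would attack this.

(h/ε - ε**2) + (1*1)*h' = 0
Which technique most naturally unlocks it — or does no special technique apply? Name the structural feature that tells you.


Verdict: a linear integrating factor — linear in the unknown with genuine forcing: multiply through by the exponential of the integrated coefficient and the left side closes into one derivative.


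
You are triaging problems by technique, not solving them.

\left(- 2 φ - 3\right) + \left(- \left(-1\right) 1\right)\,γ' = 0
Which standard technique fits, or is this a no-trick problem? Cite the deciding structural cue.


Best approach: no special technique — the slope is a pure function of φ; integrate both sides and be done.


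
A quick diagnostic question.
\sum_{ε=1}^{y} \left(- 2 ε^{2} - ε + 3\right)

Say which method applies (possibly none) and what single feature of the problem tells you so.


Best approach: no special technique — recognize the absence of structure: constant-multiple powers of ε summed plainly, no special method required.


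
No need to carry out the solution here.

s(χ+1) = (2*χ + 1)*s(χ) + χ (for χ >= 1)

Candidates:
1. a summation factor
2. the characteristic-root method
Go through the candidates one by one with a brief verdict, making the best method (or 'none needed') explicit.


Verdict: a summation factor — first-order, linear, moving coefficient 2*χ + 1: the discrete analogue of an integrating factor handles it.
- a summation factor — a fit — the right tool for this form.
- the characteristic-root method: the coefficients change with the index, which the root method cannot absorb.


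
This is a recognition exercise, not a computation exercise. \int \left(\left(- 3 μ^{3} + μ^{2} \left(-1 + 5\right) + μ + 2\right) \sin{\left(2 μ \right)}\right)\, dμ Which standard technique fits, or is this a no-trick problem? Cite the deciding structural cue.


Verdict: integration by parts — (- 3 μ^{3} + μ^{2} \left(-1 + 5\right) + μ + 2) dies after finitely many derivatives while \sin{\left(2 μ \right)} cycles under integration — the tabular/parts setup.


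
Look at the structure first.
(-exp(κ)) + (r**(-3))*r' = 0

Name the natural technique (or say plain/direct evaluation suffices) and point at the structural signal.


Diagnosis: separation of variables — one side of the product carries the independent variable, the other the unknown — the textbook separation shape. The equation is exact as it stands too — a potential function exists — though separation reads the split structure directly.


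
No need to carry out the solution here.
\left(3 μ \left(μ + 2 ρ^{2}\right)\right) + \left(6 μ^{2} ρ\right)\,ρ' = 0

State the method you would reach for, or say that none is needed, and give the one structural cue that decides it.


Diagnosis: the exact-equation method — equality of cross partials is the green light — assemble the potential function term by term.


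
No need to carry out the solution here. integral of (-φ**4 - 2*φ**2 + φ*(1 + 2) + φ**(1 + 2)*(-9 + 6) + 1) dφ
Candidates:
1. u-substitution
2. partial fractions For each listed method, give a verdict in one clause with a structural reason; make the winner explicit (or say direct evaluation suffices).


Best approach: no special technique — scan for structure and find none: constant multiples of powers of φ, integrate directly.
- u-substitution — no substitution does more than relabel what direct integration already handles.
- partial fractions — there is no rational-function structure to decompose.


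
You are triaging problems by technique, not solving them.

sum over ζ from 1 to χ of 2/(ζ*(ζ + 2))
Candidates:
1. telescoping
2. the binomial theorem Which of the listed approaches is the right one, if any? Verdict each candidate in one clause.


Best approach: telescoping — 2/(ζ*(ζ + 2)) decomposes into shift-paired simple fractions; the series telescopes to finitely many boundary pieces.
- telescoping — yes, a natural case for it.
- the binomial theorem: the summand does not match any term pattern of an expanded binomial power.


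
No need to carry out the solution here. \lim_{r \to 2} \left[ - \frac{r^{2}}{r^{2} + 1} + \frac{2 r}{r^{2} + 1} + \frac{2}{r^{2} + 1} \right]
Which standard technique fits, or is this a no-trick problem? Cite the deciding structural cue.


Technique: no special technique — no denominator vanishes and nothing blows up at 2: direct substitution is the whole computation.


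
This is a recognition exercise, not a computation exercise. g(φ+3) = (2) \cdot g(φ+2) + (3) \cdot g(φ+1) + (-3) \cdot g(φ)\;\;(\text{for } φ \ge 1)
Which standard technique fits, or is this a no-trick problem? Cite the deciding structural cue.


Best approach: the characteristic-root method — no index-dependence in the weights and nothing inhomogeneous: classic characteristic-equation setup.


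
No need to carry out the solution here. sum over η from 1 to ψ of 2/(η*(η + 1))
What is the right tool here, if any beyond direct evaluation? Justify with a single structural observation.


Diagnosis: telescoping — split 2/(η*(η + 1)) by partial fractions and the pieces are one function at shifted arguments — interior terms cancel.


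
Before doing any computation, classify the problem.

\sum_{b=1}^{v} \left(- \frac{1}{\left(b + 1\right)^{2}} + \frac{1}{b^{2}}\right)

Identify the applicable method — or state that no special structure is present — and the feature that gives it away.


Verdict: telescoping — the summand is \frac{1}{b^{2}} minus the same expression shifted by one, so consecutive terms cancel in pairs.


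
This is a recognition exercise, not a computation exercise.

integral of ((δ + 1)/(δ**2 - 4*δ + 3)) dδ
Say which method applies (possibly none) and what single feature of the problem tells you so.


Diagnosis: partial fractions — the denominator δ**2 - 4*δ + 3 factors, so the quotient decomposes into elementary partial fractions term by term.


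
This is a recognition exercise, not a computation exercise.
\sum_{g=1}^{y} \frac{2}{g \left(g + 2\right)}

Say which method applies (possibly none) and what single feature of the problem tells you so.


Verdict: telescoping — one partial-fraction pass turns \frac{2}{g \left(g + 2\right)} into a shifted difference, and shifted differences telescope.


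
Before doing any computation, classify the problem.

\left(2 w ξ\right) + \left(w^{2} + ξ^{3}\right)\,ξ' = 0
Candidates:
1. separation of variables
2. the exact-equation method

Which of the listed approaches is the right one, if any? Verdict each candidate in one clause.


Best approach: the exact-equation method — take the mixed partials of 2 w ξ and w^{2} + ξ^{3}: they are equal, which certifies an exact differential.
- separation of variables — the two dependences are entangled, not a clean product of one-variable pieces.
- the exact-equation method: yes — fits the structure here.


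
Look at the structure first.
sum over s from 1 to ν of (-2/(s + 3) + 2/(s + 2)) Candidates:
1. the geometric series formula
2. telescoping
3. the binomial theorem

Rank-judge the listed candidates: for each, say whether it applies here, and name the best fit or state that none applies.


Best approach: telescoping — difference-of-shifts structure (each term adds 2/(s + 2), then subtracts its one-index-advanced value, which the following term adds back) leaves only the first and last pieces standing.
- the geometric series formula — no single multiplier carries one term to the next throughout the sum.
- telescoping — yes — fits the structure here.
- the binomial theorem — there is no pair of bases whose matched powers would reassemble into a single binomial power.


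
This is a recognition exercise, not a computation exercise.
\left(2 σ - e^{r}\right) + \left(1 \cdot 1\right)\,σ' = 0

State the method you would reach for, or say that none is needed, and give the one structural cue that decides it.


Method: a linear integrating factor — first power of σ, nonzero forcing: the integrating-factor recipe applies verbatim with p = 2.


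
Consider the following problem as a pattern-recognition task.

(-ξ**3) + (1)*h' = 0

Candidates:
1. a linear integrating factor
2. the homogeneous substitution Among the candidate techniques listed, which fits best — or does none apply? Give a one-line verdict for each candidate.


Technique: no special technique — solved for the derivative, no h appears — this is antidifferentiation in ξ wearing ODE clothing.
- a linear integrating factor: with the unknown absent the integrating factor is a formality; direct integration is the working structure.
- the homogeneous substitution: solved for the derivative, the right side changes under joint scaling of the two variables.


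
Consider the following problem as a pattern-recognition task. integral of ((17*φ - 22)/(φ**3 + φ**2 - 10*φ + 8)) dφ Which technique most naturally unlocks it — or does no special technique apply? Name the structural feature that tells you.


Best approach: partial fractions — φ**3 + φ**2 - 10*φ + 8 splits into linear pieces, so the quotient is a sum of simple fractions — decompose before integrating.


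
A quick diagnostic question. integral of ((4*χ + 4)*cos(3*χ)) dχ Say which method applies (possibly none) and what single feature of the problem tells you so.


Method: integration by parts — differentiate 4*χ + 4, integrate cos(3*χ): each pass lowers the polynomial degree, so parts terminates.


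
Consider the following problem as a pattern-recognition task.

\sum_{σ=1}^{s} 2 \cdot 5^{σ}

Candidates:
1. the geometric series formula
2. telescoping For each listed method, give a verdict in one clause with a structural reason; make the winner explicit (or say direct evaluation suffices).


Verdict: the geometric series formula — term-over-term division gives 5 every time — index-free ratio, geometric sum formula applies.
- the geometric series formula: yes — fits the structure here.
- telescoping: the terms as presented offer no neighboring cancellation — a telescoping rewrite may exist, but the displayed structure does not hand one over.


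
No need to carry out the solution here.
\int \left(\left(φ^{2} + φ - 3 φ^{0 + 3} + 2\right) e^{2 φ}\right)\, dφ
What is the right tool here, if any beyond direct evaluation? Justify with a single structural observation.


Verdict: integration by parts — a polynomial factor (φ^{2} + φ - 3 φ^{0 + 3} + 2) multiplies e^{2 φ}; differentiating (φ^{2} + φ - 3 φ^{0 + 3} + 2) lowers its degree while e^{2 φ} integrates cleanly, so parts wins.


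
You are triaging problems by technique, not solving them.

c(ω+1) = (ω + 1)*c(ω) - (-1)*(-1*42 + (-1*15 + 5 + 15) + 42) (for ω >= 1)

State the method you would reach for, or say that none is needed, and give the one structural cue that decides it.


Technique: a summation factor — rescale the sequence by the product of the weights ω + 1 so far — the recurrence collapses to a plain running sum.


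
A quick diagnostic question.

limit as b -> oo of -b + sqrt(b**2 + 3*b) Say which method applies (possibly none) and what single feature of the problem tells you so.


Best approach: conjugate multiplication — divergence minus divergence hides a finite answer — expose it by pairing sqrt(b**2 + 3*b) - b with its conjugate.


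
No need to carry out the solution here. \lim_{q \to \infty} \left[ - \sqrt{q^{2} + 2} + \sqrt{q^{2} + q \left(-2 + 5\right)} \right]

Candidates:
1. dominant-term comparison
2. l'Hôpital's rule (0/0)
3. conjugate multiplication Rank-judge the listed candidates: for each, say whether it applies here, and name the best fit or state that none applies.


Verdict: conjugate multiplication — turning the difference into a conjugate-rationalized ratio makes the limit readable.
- dominant-term comparison — no dominant-degree comparison decides it.
- l'Hôpital's rule (0/0): substitution produces ∞ − ∞ rather than a vanishing quotient; the rule needs a 0/0 ratio to act on.
- conjugate multiplication: applies; the problem has the shape this method handles.


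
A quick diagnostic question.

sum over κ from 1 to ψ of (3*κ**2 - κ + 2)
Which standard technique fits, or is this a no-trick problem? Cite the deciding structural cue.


Diagnosis: no special technique — constant-multiple powers of κ with no cancellation partners and no common ratio — use the standard power-sum formulas.


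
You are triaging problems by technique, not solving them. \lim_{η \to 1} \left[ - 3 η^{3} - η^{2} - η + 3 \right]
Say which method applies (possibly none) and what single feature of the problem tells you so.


Diagnosis: no special technique — the expression is continuous at the evaluation point — substitute directly; no indeterminate form appears.


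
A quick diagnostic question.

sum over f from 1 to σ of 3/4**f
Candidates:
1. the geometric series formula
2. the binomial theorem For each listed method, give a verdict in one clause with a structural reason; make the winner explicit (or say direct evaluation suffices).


Technique: the geometric series formula — consecutive terms stand in a fixed index-free ratio — the geometric sum formula closes it.
- the geometric series formula: yes, a natural case for it.
- the binomial theorem: no binomial coefficients pair up with complementary powers here.


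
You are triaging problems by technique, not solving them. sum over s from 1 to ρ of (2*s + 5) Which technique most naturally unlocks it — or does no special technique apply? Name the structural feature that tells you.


Verdict: no special technique — recognize the absence of structure: constant-multiple powers of s summed plainly, no special method required.


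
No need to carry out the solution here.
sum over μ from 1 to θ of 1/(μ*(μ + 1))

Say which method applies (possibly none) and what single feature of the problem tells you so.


Best approach: telescoping — the summand 1/(μ*(μ + 1)) decomposes into fractions whose poles differ by an integer shift — the series collapses.


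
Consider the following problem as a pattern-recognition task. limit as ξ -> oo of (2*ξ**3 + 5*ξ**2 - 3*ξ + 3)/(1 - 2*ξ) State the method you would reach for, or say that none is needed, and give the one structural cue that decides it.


Method: dominant-term comparison — growth-rate triage: the leading powers of ξ decide the limit, everything else is noise. Differentiating the expression as a single quotient would eventually settle it as well; matching dominant growth settles it immediately.


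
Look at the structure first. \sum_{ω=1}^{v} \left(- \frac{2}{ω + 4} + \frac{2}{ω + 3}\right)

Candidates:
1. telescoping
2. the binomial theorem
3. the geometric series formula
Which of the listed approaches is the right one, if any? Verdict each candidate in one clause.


Technique: telescoping — this sum is a zipper: each term contributes \frac{2}{ω + 3} and removes the next index's value, which the following term puts back, closing term by term.
- telescoping: a fit — the right tool for this form.
- the binomial theorem — there is no pair of bases whose matched powers would reassemble into a single binomial power.
- the geometric series formula: the ratio of consecutive terms depends on the index.


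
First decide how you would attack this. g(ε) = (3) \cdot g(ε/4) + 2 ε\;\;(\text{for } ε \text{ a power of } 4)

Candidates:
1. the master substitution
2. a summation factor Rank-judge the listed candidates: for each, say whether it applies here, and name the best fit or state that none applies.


Technique: the master substitution — treat m = log base 4 of ε as the new clock: one recursion step advances m by one while ε scales by 4.
- the master substitution — applies; the problem has the shape this method handles.
- a summation factor — the recursion divides its index rather than shifting it — there is no previous-term chain for a summation factor to telescope.


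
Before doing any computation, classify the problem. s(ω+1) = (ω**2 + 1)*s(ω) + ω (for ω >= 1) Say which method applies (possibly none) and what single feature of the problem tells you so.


Method: a summation factor — normalize by the running product of ω**2 + 1: the left side becomes a difference, and differences sum.
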